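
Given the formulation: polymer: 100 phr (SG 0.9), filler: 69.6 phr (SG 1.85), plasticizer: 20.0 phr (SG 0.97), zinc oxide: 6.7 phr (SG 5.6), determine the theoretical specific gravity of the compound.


Sum of weights = 196.3
Volume contributions:
  polymer: 100/0.9 = 111.1111
  filler: 69.6/1.85 = 37.6216
  plasticizer: 20.0/0.97 = 20.6186
  zinc oxide: 6.7/5.6 = 1.1964
Sum of volumes = 170.5477
SG = 196.3 / 170.5477 = 1.151

SG = 1.151


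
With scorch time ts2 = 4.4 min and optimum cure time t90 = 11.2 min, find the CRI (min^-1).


CRI = 100 / (t90 - ts2)
= 100 / (11.2 - 4.4)
= 100 / 6.8
= 14.71 min^-1

14.71 min^-1


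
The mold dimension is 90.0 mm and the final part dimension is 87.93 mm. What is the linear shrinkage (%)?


Shrinkage = (mold - part) / mold * 100
= (90.0 - 87.93) / 90.0 * 100
= 2.07 / 90.0 * 100
= 2.3%

2.3%


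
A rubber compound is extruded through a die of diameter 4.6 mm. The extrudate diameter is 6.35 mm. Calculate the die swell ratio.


Die swell ratio = D_extrudate / D_die
= 6.35 / 4.6
= 1.38

Die swell = 1.38


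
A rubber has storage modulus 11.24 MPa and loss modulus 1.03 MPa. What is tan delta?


tan delta = E'' / E'
= 1.03 / 11.24
= 0.0916

tan delta = 0.0916


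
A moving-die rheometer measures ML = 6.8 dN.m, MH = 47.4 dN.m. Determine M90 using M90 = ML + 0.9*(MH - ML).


M90 = ML + 0.9 * (MH - ML)
M90 = 6.8 + 0.9 * (47.4 - 6.8)
M90 = 6.8 + 0.9 * 40.6
M90 = 43.34 dN.m

43.34 dN.m


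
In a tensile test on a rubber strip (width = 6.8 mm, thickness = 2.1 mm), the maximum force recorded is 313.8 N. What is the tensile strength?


Area = width * thickness = 6.8 * 2.1 = 14.28 mm^2
TS = force / area = 313.8 / 14.28 = 21.97 MPa

21.97 MPa


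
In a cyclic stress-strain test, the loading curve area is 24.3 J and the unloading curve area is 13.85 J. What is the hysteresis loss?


Hysteresis loss = loading - unloading
= 24.3 - 13.85
= 10.45 J

10.45 J


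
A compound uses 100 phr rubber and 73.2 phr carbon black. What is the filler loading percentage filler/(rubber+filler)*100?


Filler % = filler / (rubber + filler) * 100
= 73.2 / (100 + 73.2) * 100
= 73.2 / 173.2 * 100
= 42.26%

42.26%


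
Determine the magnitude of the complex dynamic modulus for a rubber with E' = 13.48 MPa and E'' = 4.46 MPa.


|E*| = sqrt(E'^2 + E''^2)
= sqrt(13.48^2 + 4.46^2)
= sqrt(181.7104 + 19.8916)
= 14.199 MPa

14.199 MPa


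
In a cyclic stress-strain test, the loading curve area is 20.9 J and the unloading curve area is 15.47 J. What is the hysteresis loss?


Hysteresis loss = loading - unloading
= 20.9 - 15.47
= 5.43 J

5.43 J


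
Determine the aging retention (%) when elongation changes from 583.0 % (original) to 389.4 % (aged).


Retention = aged / original * 100
= 389.4 / 583.0 * 100
= 66.8%

66.8%


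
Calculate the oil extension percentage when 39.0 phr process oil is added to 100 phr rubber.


Oil % = oil / (100 + oil) * 100
= 39.0 / (100 + 39.0) * 100
= 39.0 / 139.0 * 100
= 28.06%

28.06%


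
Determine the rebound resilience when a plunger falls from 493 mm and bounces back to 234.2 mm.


Resilience = h_rebound / h_drop * 100
= 234.2 / 493 * 100
= 47.5%

47.5%


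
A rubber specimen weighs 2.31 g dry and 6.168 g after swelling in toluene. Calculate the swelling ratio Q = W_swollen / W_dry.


Q = W_swollen / W_dry
Q = 6.168 / 2.31
Q = 2.67

Q = 2.67


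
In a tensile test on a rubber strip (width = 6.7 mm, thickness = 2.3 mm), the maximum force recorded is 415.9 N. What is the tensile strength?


Area = width * thickness = 6.7 * 2.3 = 15.41 mm^2
TS = force / area = 415.9 / 15.41 = 26.99 MPa

26.99 MPa


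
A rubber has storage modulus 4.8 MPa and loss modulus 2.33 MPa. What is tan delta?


tan delta = E'' / E'
= 2.33 / 4.8
= 0.4854

tan delta = 0.4854


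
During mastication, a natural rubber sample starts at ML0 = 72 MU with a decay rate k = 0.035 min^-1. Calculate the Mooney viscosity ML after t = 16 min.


ML = ML0 * exp(-k * t)
ML = 72 * exp(-0.035 * 16)
ML = 72 * 0.5712
ML = 41.13 MU

41.13 MU


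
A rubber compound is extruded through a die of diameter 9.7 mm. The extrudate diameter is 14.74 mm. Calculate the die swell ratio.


Die swell ratio = D_extrudate / D_die
= 14.74 / 9.7
= 1.52

Die swell = 1.52


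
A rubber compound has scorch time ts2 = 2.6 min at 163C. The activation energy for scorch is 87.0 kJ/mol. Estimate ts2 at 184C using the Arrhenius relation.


Convert temperatures: T1 = 163 + 273.15 = 436.15 K, T2 = 184 + 273.15 = 457.15 K
ts2_new = 2.6 * exp(87000 / 8.314 * (1/457.15 - 1/436.15))
1/T2 - 1/T1 = -1.0532e-04
ts2_new = 0.86 min

0.86 min


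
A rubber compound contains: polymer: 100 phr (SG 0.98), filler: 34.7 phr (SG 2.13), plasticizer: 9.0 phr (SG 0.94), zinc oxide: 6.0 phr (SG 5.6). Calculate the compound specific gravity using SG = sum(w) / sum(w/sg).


Sum of weights = 149.7
Volume contributions:
  polymer: 100/0.98 = 102.0408
  filler: 34.7/2.13 = 16.2911
  plasticizer: 9.0/0.94 = 9.5745
  zinc oxide: 6.0/5.6 = 1.0714
Sum of volumes = 128.9778
SG = 149.7 / 128.9778 = 1.161

SG = 1.161


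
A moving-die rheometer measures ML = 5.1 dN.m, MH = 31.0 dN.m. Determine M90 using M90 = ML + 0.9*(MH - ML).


M90 = ML + 0.9 * (MH - ML)
M90 = 5.1 + 0.9 * (31.0 - 5.1)
M90 = 5.1 + 0.9 * 25.9
M90 = 28.41 dN.m

28.41 dN.m


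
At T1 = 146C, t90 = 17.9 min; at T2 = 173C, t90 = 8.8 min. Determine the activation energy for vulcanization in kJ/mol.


T1 = 419.15 K, T2 = 446.15 K
1/T1 - 1/T2 = 1.4438e-04
ln(t1/t2) = ln(17.9/8.8) = 0.7100
Ea = 8.314 * 0.7100 / 1.4438e-04 = 40886.9710 J/mol
Ea = 40.89 kJ/mol

40.89 kJ/mol


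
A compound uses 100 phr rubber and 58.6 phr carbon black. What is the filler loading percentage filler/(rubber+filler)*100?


Filler % = filler / (rubber + filler) * 100
= 58.6 / (100 + 58.6) * 100
= 58.6 / 158.6 * 100
= 36.95%

36.95%


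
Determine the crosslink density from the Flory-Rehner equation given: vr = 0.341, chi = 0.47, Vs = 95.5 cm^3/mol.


ln(1 - vr) = ln(1 - 0.341) = -0.4170
Numerator = -((-0.4170) + 0.341 + 0.47 * 0.341^2) = 0.0214
Denominator = 95.5 * (0.341^(1/3) - 0.341/2) = 50.4371
nu = 0.0214 / 50.4371 = 4.2389e-04 mol/cm^3

4.2389e-04 mol/cm^3


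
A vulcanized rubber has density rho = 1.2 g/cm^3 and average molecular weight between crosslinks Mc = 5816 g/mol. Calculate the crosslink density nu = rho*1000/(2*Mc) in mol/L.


nu = rho * 1000 / (2 * Mc)
nu = 1.2 * 1000 / (2 * 5816)
nu = 1200.0 / 11632
nu = 0.1032 mol/L

0.1032 mol/L


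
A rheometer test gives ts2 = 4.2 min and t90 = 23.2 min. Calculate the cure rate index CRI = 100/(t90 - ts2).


CRI = 100 / (t90 - ts2)
= 100 / (23.2 - 4.2)
= 100 / 19.0
= 5.26 min^-1

5.26 min^-1


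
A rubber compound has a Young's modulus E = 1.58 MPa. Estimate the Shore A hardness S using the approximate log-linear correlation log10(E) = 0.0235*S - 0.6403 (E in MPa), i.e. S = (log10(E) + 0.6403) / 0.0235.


log10(E) = 0.0235*S - 0.6403  =>  S = (log10(E) + 0.6403) / 0.0235
log10(1.58) = 0.198657
S = (0.198657 + 0.6403) / 0.0235 = 0.838957 / 0.0235
S = 35.7

Shore A = 35.7


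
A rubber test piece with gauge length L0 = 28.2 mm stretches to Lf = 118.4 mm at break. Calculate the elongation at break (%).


Elongation = (Lf - L0) / L0 * 100
= (118.4 - 28.2) / 28.2 * 100
= 90.2 / 28.2 * 100
= 319.9%

319.9%


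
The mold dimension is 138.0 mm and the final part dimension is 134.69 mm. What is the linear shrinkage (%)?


Shrinkage = (mold - part) / mold * 100
= (138.0 - 134.69) / 138.0 * 100
= 3.31 / 138.0 * 100
= 2.4%

2.4%


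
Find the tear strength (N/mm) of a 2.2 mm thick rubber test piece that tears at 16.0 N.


Tear strength = force / thickness
= 16.0 / 2.2
= 7.27 N/mm

7.27 N/mm


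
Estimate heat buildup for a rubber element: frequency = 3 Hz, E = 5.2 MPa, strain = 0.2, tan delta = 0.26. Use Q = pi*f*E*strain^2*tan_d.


Q = pi * f * E * strain^2 * tan_d
= pi * 3 * 5.2 * 0.2^2 * 0.26
= pi * 3 * 5.2 * 0.0400 * 0.26
= 0.5097

Q = 0.5097


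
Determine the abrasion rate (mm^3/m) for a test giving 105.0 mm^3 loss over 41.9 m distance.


Rate = volume_loss / distance
= 105.0 / 41.9
= 2.506 mm^3/m

2.506 mm^3/m


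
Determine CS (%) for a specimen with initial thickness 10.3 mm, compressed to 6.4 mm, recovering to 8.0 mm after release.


CS = (t0 - recovered) / (t0 - ts) * 100
= (10.3 - 8.0) / (10.3 - 6.4) * 100
= 2.3 / 3.9 * 100
= 59.0%

59.0%


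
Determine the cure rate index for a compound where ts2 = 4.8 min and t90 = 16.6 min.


CRI = 100 / (t90 - ts2)
= 100 / (16.6 - 4.8)
= 100 / 11.8
= 8.47 min^-1

8.47 min^-1


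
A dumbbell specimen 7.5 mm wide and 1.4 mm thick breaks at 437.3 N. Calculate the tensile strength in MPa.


Area = width * thickness = 7.5 * 1.4 = 10.5 mm^2
TS = force / area = 437.3 / 10.5 = 41.65 MPa

41.65 MPa


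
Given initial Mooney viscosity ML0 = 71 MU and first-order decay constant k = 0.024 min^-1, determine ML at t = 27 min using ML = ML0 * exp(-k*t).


ML = ML0 * exp(-k * t)
ML = 71 * exp(-0.024 * 27)
ML = 71 * 0.5231
ML = 37.14 MU

37.14 MU


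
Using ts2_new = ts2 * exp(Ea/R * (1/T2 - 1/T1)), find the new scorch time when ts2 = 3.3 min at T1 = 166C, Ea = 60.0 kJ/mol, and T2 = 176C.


Convert temperatures: T1 = 166 + 273.15 = 439.15 K, T2 = 176 + 273.15 = 449.15 K
ts2_new = 3.3 * exp(60000 / 8.314 * (1/449.15 - 1/439.15))
1/T2 - 1/T1 = -5.0699e-05
ts2_new = 2.29 min

2.29 min


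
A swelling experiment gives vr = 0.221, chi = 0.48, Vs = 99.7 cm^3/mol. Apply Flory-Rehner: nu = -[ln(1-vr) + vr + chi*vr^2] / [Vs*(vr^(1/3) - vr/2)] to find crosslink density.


ln(1 - vr) = ln(1 - 0.221) = -0.2497
Numerator = -((-0.2497) + 0.221 + 0.48 * 0.221^2) = 0.0053
Denominator = 99.7 * (0.221^(1/3) - 0.221/2) = 49.2612
nu = 0.0053 / 49.2612 = 1.0760e-04 mol/cm^3

1.0760e-04 mol/cm^3


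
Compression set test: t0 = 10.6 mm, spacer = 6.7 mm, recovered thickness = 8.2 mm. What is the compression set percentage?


CS = (t0 - recovered) / (t0 - ts) * 100
= (10.6 - 8.2) / (10.6 - 6.7) * 100
= 2.4 / 3.9 * 100
= 61.5%

61.5%


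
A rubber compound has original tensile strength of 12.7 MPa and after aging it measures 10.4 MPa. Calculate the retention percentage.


Retention = aged / original * 100
= 10.4 / 12.7 * 100
= 81.9%

81.9%


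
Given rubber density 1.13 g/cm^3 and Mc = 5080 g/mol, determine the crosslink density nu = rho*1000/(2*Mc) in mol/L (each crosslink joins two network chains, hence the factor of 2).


nu = rho * 1000 / (2 * Mc)
nu = 1.13 * 1000 / (2 * 5080)
nu = 1130.0 / 10160
nu = 0.1112 mol/L

0.1112 mol/L


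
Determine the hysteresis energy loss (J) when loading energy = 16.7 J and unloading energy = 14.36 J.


Hysteresis loss = loading - unloading
= 16.7 - 14.36
= 2.34 J

2.34 J


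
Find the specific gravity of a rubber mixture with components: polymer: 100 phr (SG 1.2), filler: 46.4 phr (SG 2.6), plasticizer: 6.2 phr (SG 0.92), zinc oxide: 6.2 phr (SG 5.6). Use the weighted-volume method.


Sum of weights = 158.8
Volume contributions:
  polymer: 100/1.2 = 83.3333
  filler: 46.4/2.6 = 17.8462
  plasticizer: 6.2/0.92 = 6.7391
  zinc oxide: 6.2/5.6 = 1.1071
Sum of volumes = 109.0258
SG = 158.8 / 109.0258 = 1.457

SG = 1.457


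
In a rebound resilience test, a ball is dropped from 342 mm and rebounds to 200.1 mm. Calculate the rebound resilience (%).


Resilience = h_rebound / h_drop * 100
= 200.1 / 342 * 100
= 58.5%

58.5%


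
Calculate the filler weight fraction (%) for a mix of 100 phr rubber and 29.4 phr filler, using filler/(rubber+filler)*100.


Filler % = filler / (rubber + filler) * 100
= 29.4 / (100 + 29.4) * 100
= 29.4 / 129.4 * 100
= 22.72%

22.72%


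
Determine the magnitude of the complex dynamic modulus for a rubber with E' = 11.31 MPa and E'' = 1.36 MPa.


|E*| = sqrt(E'^2 + E''^2)
= sqrt(11.31^2 + 1.36^2)
= sqrt(127.9161 + 1.8496)
= 11.391 MPa

11.391 MPa


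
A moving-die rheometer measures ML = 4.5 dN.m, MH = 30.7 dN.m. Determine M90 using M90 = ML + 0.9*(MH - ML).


M90 = ML + 0.9 * (MH - ML)
M90 = 4.5 + 0.9 * (30.7 - 4.5)
M90 = 4.5 + 0.9 * 26.2
M90 = 28.08 dN.m

28.08 dN.m


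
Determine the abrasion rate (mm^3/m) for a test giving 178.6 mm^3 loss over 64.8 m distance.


Rate = volume_loss / distance
= 178.6 / 64.8
= 2.756 mm^3/m

2.756 mm^3/m


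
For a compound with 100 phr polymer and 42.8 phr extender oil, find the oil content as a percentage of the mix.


Oil % = oil / (100 + oil) * 100
= 42.8 / (100 + 42.8) * 100
= 42.8 / 142.8 * 100
= 29.97%

29.97%


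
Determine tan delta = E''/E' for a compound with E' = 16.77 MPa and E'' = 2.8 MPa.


tan delta = E'' / E'
= 2.8 / 16.77
= 0.167

tan delta = 0.167


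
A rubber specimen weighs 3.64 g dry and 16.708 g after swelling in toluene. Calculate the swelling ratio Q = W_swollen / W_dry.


Q = W_swollen / W_dry
Q = 16.708 / 3.64
Q = 4.59

Q = 4.59


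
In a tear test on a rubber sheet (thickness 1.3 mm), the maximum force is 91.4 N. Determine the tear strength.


Tear strength = force / thickness
= 91.4 / 1.3
= 70.31 N/mm

70.31 N/mm


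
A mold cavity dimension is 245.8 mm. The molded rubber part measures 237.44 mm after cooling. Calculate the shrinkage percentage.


Shrinkage = (mold - part) / mold * 100
= (245.8 - 237.44) / 245.8 * 100
= 8.36 / 245.8 * 100
= 3.4%

3.4%


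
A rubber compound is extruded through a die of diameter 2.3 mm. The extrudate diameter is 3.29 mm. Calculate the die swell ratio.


Die swell ratio = D_extrudate / D_die
= 3.29 / 2.3
= 1.43

Die swell = 1.43


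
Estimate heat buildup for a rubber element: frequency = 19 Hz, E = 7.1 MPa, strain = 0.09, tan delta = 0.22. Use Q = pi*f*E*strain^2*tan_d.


Q = pi * f * E * strain^2 * tan_d
= pi * 19 * 7.1 * 0.09^2 * 0.22
= pi * 19 * 7.1 * 0.0081 * 0.22
= 0.7552

Q = 0.7552


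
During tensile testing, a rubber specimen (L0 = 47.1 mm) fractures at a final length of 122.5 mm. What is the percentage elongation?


Elongation = (Lf - L0) / L0 * 100
= (122.5 - 47.1) / 47.1 * 100
= 75.4 / 47.1 * 100
= 160.1%

160.1%


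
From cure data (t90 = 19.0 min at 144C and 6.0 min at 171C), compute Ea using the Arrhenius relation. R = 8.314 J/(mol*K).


T1 = 417.15 K, T2 = 444.15 K
1/T1 - 1/T2 = 1.4573e-04
ln(t1/t2) = ln(19.0/6.0) = 1.1527
Ea = 8.314 * 1.1527 / 1.4573e-04 = 65762.2621 J/mol
Ea = 65.76 kJ/mol

65.76 kJ/mol


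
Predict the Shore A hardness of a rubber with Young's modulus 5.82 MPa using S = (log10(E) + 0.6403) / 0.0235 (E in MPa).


log10(E) = 0.0235*S - 0.6403  =>  S = (log10(E) + 0.6403) / 0.0235
log10(5.82) = 0.764923
S = (0.764923 + 0.6403) / 0.0235 = 1.405223 / 0.0235
S = 59.8

Shore A = 59.8


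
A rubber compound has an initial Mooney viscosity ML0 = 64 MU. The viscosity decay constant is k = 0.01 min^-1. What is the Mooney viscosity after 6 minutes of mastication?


ML = ML0 * exp(-k * t)
ML = 64 * exp(-0.01 * 6)
ML = 64 * 0.9418
ML = 60.27 MU

60.27 MU


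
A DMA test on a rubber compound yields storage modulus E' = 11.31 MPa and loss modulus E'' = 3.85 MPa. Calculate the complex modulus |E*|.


|E*| = sqrt(E'^2 + E''^2)
= sqrt(11.31^2 + 3.85^2)
= sqrt(127.9161 + 14.8225)
= 11.947 MPa

11.947 MPa


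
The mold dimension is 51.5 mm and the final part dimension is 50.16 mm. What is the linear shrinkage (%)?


Shrinkage = (mold - part) / mold * 100
= (51.5 - 50.16) / 51.5 * 100
= 1.34 / 51.5 * 100
= 2.6%

2.6%


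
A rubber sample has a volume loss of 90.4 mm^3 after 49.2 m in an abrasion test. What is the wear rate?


Rate = volume_loss / distance
= 90.4 / 49.2
= 1.837 mm^3/m

1.837 mm^3/m


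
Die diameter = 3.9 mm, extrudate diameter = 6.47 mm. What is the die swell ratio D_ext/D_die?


Die swell ratio = D_extrudate / D_die
= 6.47 / 3.9
= 1.659

Die swell = 1.659


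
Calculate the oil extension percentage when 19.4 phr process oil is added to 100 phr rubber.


Oil % = oil / (100 + oil) * 100
= 19.4 / (100 + 19.4) * 100
= 19.4 / 119.4 * 100
= 16.25%

16.25%


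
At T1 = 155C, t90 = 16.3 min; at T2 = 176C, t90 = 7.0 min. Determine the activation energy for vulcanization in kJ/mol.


T1 = 428.15 K, T2 = 449.15 K
1/T1 - 1/T2 = 1.0920e-04
ln(t1/t2) = ln(16.3/7.0) = 0.8453
Ea = 8.314 * 0.8453 / 1.0920e-04 = 64352.5566 J/mol
Ea = 64.35 kJ/mol

64.35 kJ/mol


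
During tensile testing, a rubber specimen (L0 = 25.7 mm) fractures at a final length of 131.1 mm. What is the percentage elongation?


Elongation = (Lf - L0) / L0 * 100
= (131.1 - 25.7) / 25.7 * 100
= 105.4 / 25.7 * 100
= 410.1%

410.1%


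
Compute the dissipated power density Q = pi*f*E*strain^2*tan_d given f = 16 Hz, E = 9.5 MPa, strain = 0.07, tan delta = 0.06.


Q = pi * f * E * strain^2 * tan_d
= pi * 16 * 9.5 * 0.07^2 * 0.06
= pi * 16 * 9.5 * 0.0049 * 0.06
= 0.1404

Q = 0.1404


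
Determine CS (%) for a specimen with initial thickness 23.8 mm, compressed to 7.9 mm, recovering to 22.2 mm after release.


CS = (t0 - recovered) / (t0 - ts) * 100
= (23.8 - 22.2) / (23.8 - 7.9) * 100
= 1.6 / 15.9 * 100
= 10.1%

10.1%


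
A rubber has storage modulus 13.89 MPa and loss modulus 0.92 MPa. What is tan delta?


tan delta = E'' / E'
= 0.92 / 13.89
= 0.0662

tan delta = 0.0662


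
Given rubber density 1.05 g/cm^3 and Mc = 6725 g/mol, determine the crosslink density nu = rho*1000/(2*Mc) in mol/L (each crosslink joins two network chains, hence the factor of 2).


nu = rho * 1000 / (2 * Mc)
nu = 1.05 * 1000 / (2 * 6725)
nu = 1050.0 / 13450
nu = 0.0781 mol/L

0.0781 mol/L


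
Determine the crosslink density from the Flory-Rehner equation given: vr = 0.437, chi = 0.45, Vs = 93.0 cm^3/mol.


ln(1 - vr) = ln(1 - 0.437) = -0.5745
Numerator = -((-0.5745) + 0.437 + 0.45 * 0.437^2) = 0.0515
Denominator = 93.0 * (0.437^(1/3) - 0.437/2) = 50.2533
nu = 0.0515 / 50.2533 = 0.0010 mol/cm^3

0.0010 mol/cm^3


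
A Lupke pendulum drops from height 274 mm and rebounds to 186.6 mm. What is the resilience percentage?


Resilience = h_rebound / h_drop * 100
= 186.6 / 274 * 100
= 68.1%

68.1%


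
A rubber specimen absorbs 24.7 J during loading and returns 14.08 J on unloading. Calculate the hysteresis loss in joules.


Hysteresis loss = loading - unloading
= 24.7 - 14.08
= 10.62 J

10.62 J


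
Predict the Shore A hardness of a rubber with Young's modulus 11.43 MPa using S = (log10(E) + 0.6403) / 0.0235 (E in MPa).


log10(E) = 0.0235*S - 0.6403  =>  S = (log10(E) + 0.6403) / 0.0235
log10(11.43) = 1.058046
S = (1.058046 + 0.6403) / 0.0235 = 1.698346 / 0.0235
S = 72.3

Shore A = 72.3


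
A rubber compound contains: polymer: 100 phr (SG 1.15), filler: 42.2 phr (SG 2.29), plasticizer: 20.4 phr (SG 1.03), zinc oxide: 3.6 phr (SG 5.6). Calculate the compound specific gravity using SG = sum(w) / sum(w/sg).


Sum of weights = 166.2
Volume contributions:
  polymer: 100/1.15 = 86.9565
  filler: 42.2/2.29 = 18.4279
  plasticizer: 20.4/1.03 = 19.8058
  zinc oxide: 3.6/5.6 = 0.6429
Sum of volumes = 125.8332
SG = 166.2 / 125.8332 = 1.321

SG = 1.321


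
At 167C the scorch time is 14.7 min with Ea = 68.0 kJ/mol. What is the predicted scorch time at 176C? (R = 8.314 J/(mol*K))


Convert temperatures: T1 = 167 + 273.15 = 440.15 K, T2 = 176 + 273.15 = 449.15 K
ts2_new = 14.7 * exp(68000 / 8.314 * (1/449.15 - 1/440.15))
1/T2 - 1/T1 = -4.5525e-05
ts2_new = 10.13 min

10.13 min


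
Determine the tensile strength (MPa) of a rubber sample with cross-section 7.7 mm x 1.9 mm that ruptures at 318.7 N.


Area = width * thickness = 7.7 * 1.9 = 14.63 mm^2
TS = force / area = 318.7 / 14.63 = 21.78 MPa

21.78 MPa


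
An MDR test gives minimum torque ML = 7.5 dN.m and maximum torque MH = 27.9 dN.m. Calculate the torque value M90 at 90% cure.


M90 = ML + 0.9 * (MH - ML)
M90 = 7.5 + 0.9 * (27.9 - 7.5)
M90 = 7.5 + 0.9 * 20.4
M90 = 25.86 dN.m

25.86 dN.m


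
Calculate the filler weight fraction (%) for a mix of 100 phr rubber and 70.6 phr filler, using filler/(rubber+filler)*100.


Filler % = filler / (rubber + filler) * 100
= 70.6 / (100 + 70.6) * 100
= 70.6 / 170.6 * 100
= 41.38%

41.38%


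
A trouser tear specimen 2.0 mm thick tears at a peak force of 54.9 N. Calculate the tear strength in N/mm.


Tear strength = force / thickness
= 54.9 / 2.0
= 27.45 N/mm

27.45 N/mm


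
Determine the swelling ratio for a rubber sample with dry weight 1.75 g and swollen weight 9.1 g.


Q = W_swollen / W_dry
Q = 9.1 / 1.75
Q = 5.2

Q = 5.2


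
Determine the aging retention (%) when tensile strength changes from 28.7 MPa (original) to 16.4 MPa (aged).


Retention = aged / original * 100
= 16.4 / 28.7 * 100
= 57.1%

57.1%


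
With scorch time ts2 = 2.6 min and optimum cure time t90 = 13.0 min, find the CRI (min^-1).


CRI = 100 / (t90 - ts2)
= 100 / (13.0 - 2.6)
= 100 / 10.4
= 9.62 min^-1

9.62 min^-1


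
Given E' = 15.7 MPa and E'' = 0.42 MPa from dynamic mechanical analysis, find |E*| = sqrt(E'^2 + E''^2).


|E*| = sqrt(E'^2 + E''^2)
= sqrt(15.7^2 + 0.42^2)
= sqrt(246.4900 + 0.1764)
= 15.706 MPa

15.706 MPa


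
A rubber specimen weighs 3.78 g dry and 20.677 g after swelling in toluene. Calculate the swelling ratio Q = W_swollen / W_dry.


Q = W_swollen / W_dry
Q = 20.677 / 3.78
Q = 5.47

Q = 5.47


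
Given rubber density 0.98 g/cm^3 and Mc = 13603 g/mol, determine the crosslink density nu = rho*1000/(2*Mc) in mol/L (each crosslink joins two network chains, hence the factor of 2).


nu = rho * 1000 / (2 * Mc)
nu = 0.98 * 1000 / (2 * 13603)
nu = 980.0 / 27206
nu = 0.0360 mol/L

0.0360 mol/L


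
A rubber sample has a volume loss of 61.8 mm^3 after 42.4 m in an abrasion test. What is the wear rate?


Rate = volume_loss / distance
= 61.8 / 42.4
= 1.458 mm^3/m

1.458 mm^3/m


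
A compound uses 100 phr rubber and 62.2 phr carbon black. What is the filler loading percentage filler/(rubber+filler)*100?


Filler % = filler / (rubber + filler) * 100
= 62.2 / (100 + 62.2) * 100
= 62.2 / 162.2 * 100
= 38.35%

38.35%


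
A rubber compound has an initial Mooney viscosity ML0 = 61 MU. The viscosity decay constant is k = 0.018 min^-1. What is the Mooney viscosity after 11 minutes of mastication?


ML = ML0 * exp(-k * t)
ML = 61 * exp(-0.018 * 11)
ML = 61 * 0.8204
ML = 50.04 MU

50.04 MU


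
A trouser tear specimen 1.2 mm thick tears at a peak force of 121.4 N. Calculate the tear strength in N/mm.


Tear strength = force / thickness
= 121.4 / 1.2
= 101.17 N/mm

101.17 N/mm


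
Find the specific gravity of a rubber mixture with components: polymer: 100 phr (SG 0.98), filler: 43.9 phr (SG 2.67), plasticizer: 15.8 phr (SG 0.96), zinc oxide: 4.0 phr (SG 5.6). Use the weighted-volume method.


Sum of weights = 163.7
Volume contributions:
  polymer: 100/0.98 = 102.0408
  filler: 43.9/2.67 = 16.4419
  plasticizer: 15.8/0.96 = 16.4583
  zinc oxide: 4.0/5.6 = 0.7143
Sum of volumes = 135.6554
SG = 163.7 / 135.6554 = 1.207

SG = 1.207


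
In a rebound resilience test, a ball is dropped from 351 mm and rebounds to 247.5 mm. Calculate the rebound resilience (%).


Resilience = h_rebound / h_drop * 100
= 247.5 / 351 * 100
= 70.5%

70.5%


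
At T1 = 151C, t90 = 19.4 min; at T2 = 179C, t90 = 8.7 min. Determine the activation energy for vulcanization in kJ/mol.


T1 = 424.15 K, T2 = 452.15 K
1/T1 - 1/T2 = 1.4600e-04
ln(t1/t2) = ln(19.4/8.7) = 0.8020
Ea = 8.314 * 0.8020 / 1.4600e-04 = 45666.8766 J/mol
Ea = 45.67 kJ/mol

45.67 kJ/mol


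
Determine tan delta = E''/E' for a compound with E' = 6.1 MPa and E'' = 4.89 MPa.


tan delta = E'' / E'
= 4.89 / 6.1
= 0.8016

tan delta = 0.8016


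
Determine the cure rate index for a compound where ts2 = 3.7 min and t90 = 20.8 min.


CRI = 100 / (t90 - ts2)
= 100 / (20.8 - 3.7)
= 100 / 17.1
= 5.85 min^-1

5.85 min^-1


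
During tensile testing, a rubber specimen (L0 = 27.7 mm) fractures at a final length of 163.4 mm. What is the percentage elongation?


Elongation = (Lf - L0) / L0 * 100
= (163.4 - 27.7) / 27.7 * 100
= 135.7 / 27.7 * 100
= 489.9%

489.9%


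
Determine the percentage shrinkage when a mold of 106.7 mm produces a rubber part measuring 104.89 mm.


Shrinkage = (mold - part) / mold * 100
= (106.7 - 104.89) / 106.7 * 100
= 1.81 / 106.7 * 100
= 1.7%

1.7%


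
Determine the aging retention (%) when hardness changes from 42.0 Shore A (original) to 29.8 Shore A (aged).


Retention = aged / original * 100
= 29.8 / 42.0 * 100
= 71.0%

71.0%


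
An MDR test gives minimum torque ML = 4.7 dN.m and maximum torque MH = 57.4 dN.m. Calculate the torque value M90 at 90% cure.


M90 = ML + 0.9 * (MH - ML)
M90 = 4.7 + 0.9 * (57.4 - 4.7)
M90 = 4.7 + 0.9 * 52.7
M90 = 52.13 dN.m

52.13 dN.m


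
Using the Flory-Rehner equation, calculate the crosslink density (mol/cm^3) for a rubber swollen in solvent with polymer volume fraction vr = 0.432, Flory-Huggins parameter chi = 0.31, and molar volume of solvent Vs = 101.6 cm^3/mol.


ln(1 - vr) = ln(1 - 0.432) = -0.5656
Numerator = -((-0.5656) + 0.432 + 0.31 * 0.432^2) = 0.0758
Denominator = 101.6 * (0.432^(1/3) - 0.432/2) = 54.8592
nu = 0.0758 / 54.8592 = 0.0014 mol/cm^3

0.0014 mol/cm^3


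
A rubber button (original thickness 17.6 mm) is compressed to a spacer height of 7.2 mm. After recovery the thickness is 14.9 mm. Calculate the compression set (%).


CS = (t0 - recovered) / (t0 - ts) * 100
= (17.6 - 14.9) / (17.6 - 7.2) * 100
= 2.7 / 10.4 * 100
= 26.0%

26.0%


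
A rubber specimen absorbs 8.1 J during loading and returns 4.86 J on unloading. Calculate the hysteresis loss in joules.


Hysteresis loss = loading - unloading
= 8.1 - 4.86
= 3.24 J

3.24 J


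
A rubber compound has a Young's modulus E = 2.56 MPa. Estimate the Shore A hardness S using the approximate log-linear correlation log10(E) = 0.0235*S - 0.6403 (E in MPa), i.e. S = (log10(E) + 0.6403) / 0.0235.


log10(E) = 0.0235*S - 0.6403  =>  S = (log10(E) + 0.6403) / 0.0235
log10(2.56) = 0.408240
S = (0.408240 + 0.6403) / 0.0235 = 1.048540 / 0.0235
S = 44.6

Shore A = 44.6


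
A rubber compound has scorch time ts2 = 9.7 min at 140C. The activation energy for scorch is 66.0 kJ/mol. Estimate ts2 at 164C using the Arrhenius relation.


Convert temperatures: T1 = 140 + 273.15 = 413.15 K, T2 = 164 + 273.15 = 437.15 K
ts2_new = 9.7 * exp(66000 / 8.314 * (1/437.15 - 1/413.15))
1/T2 - 1/T1 = -1.3288e-04
ts2_new = 3.38 min

3.38 min


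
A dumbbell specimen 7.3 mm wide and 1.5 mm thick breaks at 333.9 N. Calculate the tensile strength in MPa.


Area = width * thickness = 7.3 * 1.5 = 10.95 mm^2
TS = force / area = 333.9 / 10.95 = 30.49 MPa

30.49 MPa


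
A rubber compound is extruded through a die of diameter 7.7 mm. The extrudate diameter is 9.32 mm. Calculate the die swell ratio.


Die swell ratio = D_extrudate / D_die
= 9.32 / 7.7
= 1.21

Die swell = 1.21


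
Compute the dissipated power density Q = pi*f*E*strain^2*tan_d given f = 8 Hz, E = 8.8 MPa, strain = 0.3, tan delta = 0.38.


Q = pi * f * E * strain^2 * tan_d
= pi * 8 * 8.8 * 0.3^2 * 0.38
= pi * 8 * 8.8 * 0.0900 * 0.38
= 7.5639

Q = 7.5639


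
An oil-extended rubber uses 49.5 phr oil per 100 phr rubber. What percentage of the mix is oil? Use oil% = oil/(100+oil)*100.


Oil % = oil / (100 + oil) * 100
= 49.5 / (100 + 49.5) * 100
= 49.5 / 149.5 * 100
= 33.11%

33.11%


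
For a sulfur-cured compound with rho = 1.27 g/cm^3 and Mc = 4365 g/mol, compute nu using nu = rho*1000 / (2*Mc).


nu = rho * 1000 / (2 * Mc)
nu = 1.27 * 1000 / (2 * 4365)
nu = 1270.0 / 8730
nu = 0.1455 mol/L

0.1455 mol/L


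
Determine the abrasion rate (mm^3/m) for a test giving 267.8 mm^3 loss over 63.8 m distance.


Rate = volume_loss / distance
= 267.8 / 63.8
= 4.197 mm^3/m

4.197 mm^3/m


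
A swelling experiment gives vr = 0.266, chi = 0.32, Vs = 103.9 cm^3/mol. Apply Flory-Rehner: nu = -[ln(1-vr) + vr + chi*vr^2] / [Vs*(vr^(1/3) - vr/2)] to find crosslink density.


ln(1 - vr) = ln(1 - 0.266) = -0.3092
Numerator = -((-0.3092) + 0.266 + 0.32 * 0.266^2) = 0.0206
Denominator = 103.9 * (0.266^(1/3) - 0.266/2) = 53.0018
nu = 0.0206 / 53.0018 = 3.8875e-04 mol/cm^3

3.8875e-04 mol/cm^3


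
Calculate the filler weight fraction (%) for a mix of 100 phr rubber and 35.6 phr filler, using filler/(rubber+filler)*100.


Filler % = filler / (rubber + filler) * 100
= 35.6 / (100 + 35.6) * 100
= 35.6 / 135.6 * 100
= 26.25%

26.25%


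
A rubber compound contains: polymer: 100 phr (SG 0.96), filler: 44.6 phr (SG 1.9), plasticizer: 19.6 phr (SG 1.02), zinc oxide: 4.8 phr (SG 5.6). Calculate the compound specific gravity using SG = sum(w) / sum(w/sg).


Sum of weights = 169.0
Volume contributions:
  polymer: 100/0.96 = 104.1667
  filler: 44.6/1.9 = 23.4737
  plasticizer: 19.6/1.02 = 19.2157
  zinc oxide: 4.8/5.6 = 0.8571
Sum of volumes = 147.7132
SG = 169.0 / 147.7132 = 1.144

SG = 1.144


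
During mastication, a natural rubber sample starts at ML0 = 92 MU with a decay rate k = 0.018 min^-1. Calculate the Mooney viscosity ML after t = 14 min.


ML = ML0 * exp(-k * t)
ML = 92 * exp(-0.018 * 14)
ML = 92 * 0.7772
ML = 71.51 MU

71.51 MU


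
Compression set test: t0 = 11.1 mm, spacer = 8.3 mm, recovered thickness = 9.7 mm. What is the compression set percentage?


CS = (t0 - recovered) / (t0 - ts) * 100
= (11.1 - 9.7) / (11.1 - 8.3) * 100
= 1.4 / 2.8 * 100
= 50.0%

50.0%


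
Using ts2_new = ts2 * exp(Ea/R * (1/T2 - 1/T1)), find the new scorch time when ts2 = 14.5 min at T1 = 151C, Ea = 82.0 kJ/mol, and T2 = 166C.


Convert temperatures: T1 = 151 + 273.15 = 424.15 K, T2 = 166 + 273.15 = 439.15 K
ts2_new = 14.5 * exp(82000 / 8.314 * (1/439.15 - 1/424.15))
1/T2 - 1/T1 = -8.0530e-05
ts2_new = 6.55 min

6.55 min


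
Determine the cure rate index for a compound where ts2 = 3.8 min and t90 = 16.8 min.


CRI = 100 / (t90 - ts2)
= 100 / (16.8 - 3.8)
= 100 / 13.0
= 7.69 min^-1

7.69 min^-1


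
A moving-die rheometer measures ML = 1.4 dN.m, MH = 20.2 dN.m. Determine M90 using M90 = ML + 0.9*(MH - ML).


M90 = ML + 0.9 * (MH - ML)
M90 = 1.4 + 0.9 * (20.2 - 1.4)
M90 = 1.4 + 0.9 * 18.8
M90 = 18.32 dN.m

18.32 dN.m


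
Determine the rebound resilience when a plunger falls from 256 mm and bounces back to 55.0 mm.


Resilience = h_rebound / h_drop * 100
= 55.0 / 256 * 100
= 21.5%

21.5%


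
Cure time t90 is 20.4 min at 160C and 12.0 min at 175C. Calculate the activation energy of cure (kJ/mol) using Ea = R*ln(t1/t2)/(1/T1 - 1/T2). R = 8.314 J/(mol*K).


T1 = 433.15 K, T2 = 448.15 K
1/T1 - 1/T2 = 7.7273e-05
ln(t1/t2) = ln(20.4/12.0) = 0.5306
Ea = 8.314 * 0.5306 / 7.7273e-05 = 57091.4205 J/mol
Ea = 57.09 kJ/mol

57.09 kJ/mol


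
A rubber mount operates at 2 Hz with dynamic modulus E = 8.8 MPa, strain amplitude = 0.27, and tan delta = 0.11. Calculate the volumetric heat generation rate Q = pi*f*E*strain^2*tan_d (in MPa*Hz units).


Q = pi * f * E * strain^2 * tan_d
= pi * 2 * 8.8 * 0.27^2 * 0.11
= pi * 2 * 8.8 * 0.0729 * 0.11
= 0.4434

Q = 0.4434


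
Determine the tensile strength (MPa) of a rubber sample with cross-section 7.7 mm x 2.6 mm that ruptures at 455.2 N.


Area = width * thickness = 7.7 * 2.6 = 20.02 mm^2
TS = force / area = 455.2 / 20.02 = 22.74 MPa

22.74 MPa


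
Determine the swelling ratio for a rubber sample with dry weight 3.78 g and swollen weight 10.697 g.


Q = W_swollen / W_dry
Q = 10.697 / 3.78
Q = 2.83

Q = 2.83


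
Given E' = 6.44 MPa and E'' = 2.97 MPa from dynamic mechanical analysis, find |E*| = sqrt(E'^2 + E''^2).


|E*| = sqrt(E'^2 + E''^2)
= sqrt(6.44^2 + 2.97^2)
= sqrt(41.4736 + 8.8209)
= 7.092 MPa

7.092 MPa


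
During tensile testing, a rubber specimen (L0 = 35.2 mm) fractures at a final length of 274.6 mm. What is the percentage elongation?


Elongation = (Lf - L0) / L0 * 100
= (274.6 - 35.2) / 35.2 * 100
= 239.4 / 35.2 * 100
= 680.1%

680.1%


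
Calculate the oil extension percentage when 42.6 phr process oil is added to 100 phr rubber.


Oil % = oil / (100 + oil) * 100
= 42.6 / (100 + 42.6) * 100
= 42.6 / 142.6 * 100
= 29.87%

29.87%


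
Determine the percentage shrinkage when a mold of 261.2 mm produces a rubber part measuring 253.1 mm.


Shrinkage = (mold - part) / mold * 100
= (261.2 - 253.1) / 261.2 * 100
= 8.1 / 261.2 * 100
= 3.1%

3.1%


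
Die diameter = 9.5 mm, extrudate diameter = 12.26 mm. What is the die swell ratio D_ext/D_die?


Die swell ratio = D_extrudate / D_die
= 12.26 / 9.5
= 1.291

Die swell = 1.291


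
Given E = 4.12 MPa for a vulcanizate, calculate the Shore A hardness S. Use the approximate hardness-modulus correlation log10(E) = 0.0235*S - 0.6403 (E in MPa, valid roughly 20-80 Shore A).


log10(E) = 0.0235*S - 0.6403  =>  S = (log10(E) + 0.6403) / 0.0235
log10(4.12) = 0.614897
S = (0.614897 + 0.6403) / 0.0235 = 1.255197 / 0.0235
S = 53.4

Shore A = 53.4


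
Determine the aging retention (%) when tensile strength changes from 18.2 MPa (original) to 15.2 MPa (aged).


Retention = aged / original * 100
= 15.2 / 18.2 * 100
= 83.5%

83.5%


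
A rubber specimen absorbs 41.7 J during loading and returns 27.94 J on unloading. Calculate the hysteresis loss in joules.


Hysteresis loss = loading - unloading
= 41.7 - 27.94
= 13.76 J

13.76 J


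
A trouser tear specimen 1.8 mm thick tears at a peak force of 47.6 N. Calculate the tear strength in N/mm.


Tear strength = force / thickness
= 47.6 / 1.8
= 26.44 N/mm

26.44 N/mm


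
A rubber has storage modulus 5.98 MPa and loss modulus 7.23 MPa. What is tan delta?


tan delta = E'' / E'
= 7.23 / 5.98
= 1.209

tan delta = 1.209


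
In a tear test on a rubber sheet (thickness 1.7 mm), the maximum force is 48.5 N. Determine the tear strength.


Tear strength = force / thickness
= 48.5 / 1.7
= 28.53 N/mm

28.53 N/mm


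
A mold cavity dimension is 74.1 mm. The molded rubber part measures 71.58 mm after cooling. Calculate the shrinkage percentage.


Shrinkage = (mold - part) / mold * 100
= (74.1 - 71.58) / 74.1 * 100
= 2.52 / 74.1 * 100
= 3.4%

3.4%


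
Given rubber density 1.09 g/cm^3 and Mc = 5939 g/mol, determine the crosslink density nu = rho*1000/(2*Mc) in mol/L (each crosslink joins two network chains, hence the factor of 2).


nu = rho * 1000 / (2 * Mc)
nu = 1.09 * 1000 / (2 * 5939)
nu = 1090.0 / 11878
nu = 0.0918 mol/L

0.0918 mol/L


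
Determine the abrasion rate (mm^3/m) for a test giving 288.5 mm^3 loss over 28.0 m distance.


Rate = volume_loss / distance
= 288.5 / 28.0
= 10.304 mm^3/m

10.304 mm^3/m


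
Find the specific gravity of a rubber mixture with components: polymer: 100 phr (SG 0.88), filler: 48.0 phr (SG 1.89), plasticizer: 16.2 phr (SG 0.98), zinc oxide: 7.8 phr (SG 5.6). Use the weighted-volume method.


Sum of weights = 172.0
Volume contributions:
  polymer: 100/0.88 = 113.6364
  filler: 48.0/1.89 = 25.3968
  plasticizer: 16.2/0.98 = 16.5306
  zinc oxide: 7.8/5.6 = 1.3929
Sum of volumes = 156.9567
SG = 172.0 / 156.9567 = 1.096

SG = 1.096


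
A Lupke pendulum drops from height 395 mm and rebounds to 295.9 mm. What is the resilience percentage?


Resilience = h_rebound / h_drop * 100
= 295.9 / 395 * 100
= 74.9%

74.9%


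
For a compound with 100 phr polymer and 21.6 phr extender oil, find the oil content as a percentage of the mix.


Oil % = oil / (100 + oil) * 100
= 21.6 / (100 + 21.6) * 100
= 21.6 / 121.6 * 100
= 17.76%

17.76%


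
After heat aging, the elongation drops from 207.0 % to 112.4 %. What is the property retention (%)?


Retention = aged / original * 100
= 112.4 / 207.0 * 100
= 54.3%

54.3%


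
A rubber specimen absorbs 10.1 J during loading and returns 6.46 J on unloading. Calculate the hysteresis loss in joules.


Hysteresis loss = loading - unloading
= 10.1 - 6.46
= 3.64 J

3.64 J


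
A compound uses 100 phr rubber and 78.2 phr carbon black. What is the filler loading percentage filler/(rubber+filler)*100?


Filler % = filler / (rubber + filler) * 100
= 78.2 / (100 + 78.2) * 100
= 78.2 / 178.2 * 100
= 43.88%

43.88%


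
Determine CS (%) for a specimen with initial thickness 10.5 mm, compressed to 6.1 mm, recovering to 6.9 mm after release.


CS = (t0 - recovered) / (t0 - ts) * 100
= (10.5 - 6.9) / (10.5 - 6.1) * 100
= 3.6 / 4.4 * 100
= 81.8%

81.8%


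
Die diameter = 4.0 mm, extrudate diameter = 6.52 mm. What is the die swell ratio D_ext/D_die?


Die swell ratio = D_extrudate / D_die
= 6.52 / 4.0
= 1.63

Die swell = 1.63


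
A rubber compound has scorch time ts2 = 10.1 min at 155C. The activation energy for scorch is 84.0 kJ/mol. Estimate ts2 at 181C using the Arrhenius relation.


Convert temperatures: T1 = 155 + 273.15 = 428.15 K, T2 = 181 + 273.15 = 454.15 K
ts2_new = 10.1 * exp(84000 / 8.314 * (1/454.15 - 1/428.15))
1/T2 - 1/T1 = -1.3371e-04
ts2_new = 2.62 min

2.62 min


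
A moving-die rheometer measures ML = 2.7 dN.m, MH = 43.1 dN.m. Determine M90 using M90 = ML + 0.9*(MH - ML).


M90 = ML + 0.9 * (MH - ML)
M90 = 2.7 + 0.9 * (43.1 - 2.7)
M90 = 2.7 + 0.9 * 40.4
M90 = 39.06 dN.m

39.06 dN.m


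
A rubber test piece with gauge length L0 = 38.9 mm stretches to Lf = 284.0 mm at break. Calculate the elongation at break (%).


Elongation = (Lf - L0) / L0 * 100
= (284.0 - 38.9) / 38.9 * 100
= 245.1 / 38.9 * 100
= 630.1%

630.1%


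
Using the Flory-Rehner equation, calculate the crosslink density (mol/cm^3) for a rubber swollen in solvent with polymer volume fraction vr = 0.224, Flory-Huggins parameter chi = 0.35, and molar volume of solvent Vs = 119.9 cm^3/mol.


ln(1 - vr) = ln(1 - 0.224) = -0.2536
Numerator = -((-0.2536) + 0.224 + 0.35 * 0.224^2) = 0.0120
Denominator = 119.9 * (0.224^(1/3) - 0.224/2) = 59.3886
nu = 0.0120 / 59.3886 = 2.0275e-04 mol/cm^3

2.0275e-04 mol/cm^3


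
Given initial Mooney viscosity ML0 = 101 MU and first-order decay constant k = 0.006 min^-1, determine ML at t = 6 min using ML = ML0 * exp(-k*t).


ML = ML0 * exp(-k * t)
ML = 101 * exp(-0.006 * 6)
ML = 101 * 0.9646
ML = 97.43 MU

97.43 MU


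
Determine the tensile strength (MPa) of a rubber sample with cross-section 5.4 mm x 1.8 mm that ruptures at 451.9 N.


Area = width * thickness = 5.4 * 1.8 = 9.72 mm^2
TS = force / area = 451.9 / 9.72 = 46.49 MPa

46.49 MPa


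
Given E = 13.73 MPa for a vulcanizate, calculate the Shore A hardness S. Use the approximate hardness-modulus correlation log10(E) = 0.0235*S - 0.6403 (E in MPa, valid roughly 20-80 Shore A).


log10(E) = 0.0235*S - 0.6403  =>  S = (log10(E) + 0.6403) / 0.0235
log10(13.73) = 1.137671
S = (1.137671 + 0.6403) / 0.0235 = 1.777971 / 0.0235
S = 75.7

Shore A = 75.7


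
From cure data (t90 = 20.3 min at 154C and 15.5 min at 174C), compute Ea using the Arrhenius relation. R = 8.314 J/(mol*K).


T1 = 427.15 K, T2 = 447.15 K
1/T1 - 1/T2 = 1.0471e-04
ln(t1/t2) = ln(20.3/15.5) = 0.2698
Ea = 8.314 * 0.2698 / 1.0471e-04 = 21420.2635 J/mol
Ea = 21.42 kJ/mol

21.42 kJ/mol


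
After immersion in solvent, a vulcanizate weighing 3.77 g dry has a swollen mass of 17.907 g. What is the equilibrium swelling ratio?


Q = W_swollen / W_dry
Q = 17.907 / 3.77
Q = 4.75

Q = 4.75


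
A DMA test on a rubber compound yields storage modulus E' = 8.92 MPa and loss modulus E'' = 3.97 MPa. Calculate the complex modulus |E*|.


|E*| = sqrt(E'^2 + E''^2)
= sqrt(8.92^2 + 3.97^2)
= sqrt(79.5664 + 15.7609)
= 9.764 MPa

9.764 MPa


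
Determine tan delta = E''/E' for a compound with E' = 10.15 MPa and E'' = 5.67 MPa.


tan delta = E'' / E'
= 5.67 / 10.15
= 0.5586

tan delta = 0.5586


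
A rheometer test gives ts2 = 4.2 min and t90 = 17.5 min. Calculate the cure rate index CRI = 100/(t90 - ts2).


CRI = 100 / (t90 - ts2)
= 100 / (17.5 - 4.2)
= 100 / 13.3
= 7.52 min^-1

7.52 min^-1
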